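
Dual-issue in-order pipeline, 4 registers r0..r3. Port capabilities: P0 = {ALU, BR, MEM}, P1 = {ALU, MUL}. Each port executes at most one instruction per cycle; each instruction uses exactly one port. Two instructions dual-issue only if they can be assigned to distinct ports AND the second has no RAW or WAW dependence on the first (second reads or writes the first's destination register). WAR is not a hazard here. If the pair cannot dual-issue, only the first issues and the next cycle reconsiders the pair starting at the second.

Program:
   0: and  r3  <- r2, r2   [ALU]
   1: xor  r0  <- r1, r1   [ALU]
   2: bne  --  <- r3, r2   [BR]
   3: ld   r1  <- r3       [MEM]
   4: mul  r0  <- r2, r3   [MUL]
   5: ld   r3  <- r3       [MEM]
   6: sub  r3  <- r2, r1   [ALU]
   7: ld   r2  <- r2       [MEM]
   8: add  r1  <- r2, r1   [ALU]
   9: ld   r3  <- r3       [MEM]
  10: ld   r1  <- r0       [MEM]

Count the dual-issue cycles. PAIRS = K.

[0] i0+i1  and.ALU/xor.ALU  -- dual
[1] i2  bne.BR  -- no-port BR/MEM
[2] i3+i4  ld.MEM/mul.MUL  -- dual
[3] i5  ld.MEM  -- WAW r3
[4] i6+i7  sub.ALU/ld.MEM  -- dual
[5] i8+i9  add.ALU/ld.MEM  -- dual
[6] i10  ld.MEM  -- tail

PAIRS = 4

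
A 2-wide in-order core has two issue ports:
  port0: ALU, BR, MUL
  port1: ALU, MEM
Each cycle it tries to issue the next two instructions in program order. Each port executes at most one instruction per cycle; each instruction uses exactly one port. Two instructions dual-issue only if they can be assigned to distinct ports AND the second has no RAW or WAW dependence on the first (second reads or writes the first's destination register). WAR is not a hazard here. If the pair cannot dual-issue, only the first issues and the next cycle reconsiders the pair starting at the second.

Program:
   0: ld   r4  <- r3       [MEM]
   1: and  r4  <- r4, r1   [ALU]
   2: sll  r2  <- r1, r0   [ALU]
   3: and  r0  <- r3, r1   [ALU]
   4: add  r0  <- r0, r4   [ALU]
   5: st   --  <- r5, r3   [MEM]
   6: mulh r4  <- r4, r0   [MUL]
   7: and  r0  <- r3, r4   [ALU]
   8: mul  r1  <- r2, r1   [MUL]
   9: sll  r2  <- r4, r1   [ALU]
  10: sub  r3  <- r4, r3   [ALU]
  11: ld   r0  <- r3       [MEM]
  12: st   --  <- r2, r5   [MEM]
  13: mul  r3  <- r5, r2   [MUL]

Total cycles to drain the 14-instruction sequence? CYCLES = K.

  cy0 -> i0 (ld) RAW+WAW r4
  cy1 -> i1+i2 (and sll) pair
  cy2 -> i3 (and) RAW+WAW r0
  cy3 -> i4+i5 (add st) pair
  cy4 -> i6 (mulh) RAW r4
  cy5 -> i7+i8 (and mul) pair
  cy6 -> i9+i10 (sll sub) pair
  cy7 -> i11 (ld) no-port MEM/MEM
  cy8 -> i12+i13 (st mul) pair

CYCLES = 9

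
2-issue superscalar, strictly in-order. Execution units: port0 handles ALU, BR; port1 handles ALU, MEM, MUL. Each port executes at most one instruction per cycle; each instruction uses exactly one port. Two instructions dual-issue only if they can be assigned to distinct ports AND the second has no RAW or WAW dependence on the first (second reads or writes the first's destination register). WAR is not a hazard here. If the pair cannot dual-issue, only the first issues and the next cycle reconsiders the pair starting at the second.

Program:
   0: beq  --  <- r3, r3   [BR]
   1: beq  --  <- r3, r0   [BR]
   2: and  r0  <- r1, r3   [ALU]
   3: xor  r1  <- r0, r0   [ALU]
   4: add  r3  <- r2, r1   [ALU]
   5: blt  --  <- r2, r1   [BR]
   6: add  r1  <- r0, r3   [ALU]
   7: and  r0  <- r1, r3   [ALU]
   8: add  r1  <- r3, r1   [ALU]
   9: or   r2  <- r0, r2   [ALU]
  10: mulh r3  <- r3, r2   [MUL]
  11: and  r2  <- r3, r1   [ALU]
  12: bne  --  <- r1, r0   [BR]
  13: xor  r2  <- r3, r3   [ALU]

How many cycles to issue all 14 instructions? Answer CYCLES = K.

CYCLES = 10

0. beq @i0  | no-port BR/BR
1. beq and @i1,i2  | pair
2. xor @i3  | RAW r1
3. add blt @i4,i5  | pair
4. add @i6  | RAW r1
5. and add @i7,i8  | pair
6. or @i9  | RAW r2
7. mulh @i10  | RAW r3
8. and bne @i11,i12  | pair
9. xor @i13  | tail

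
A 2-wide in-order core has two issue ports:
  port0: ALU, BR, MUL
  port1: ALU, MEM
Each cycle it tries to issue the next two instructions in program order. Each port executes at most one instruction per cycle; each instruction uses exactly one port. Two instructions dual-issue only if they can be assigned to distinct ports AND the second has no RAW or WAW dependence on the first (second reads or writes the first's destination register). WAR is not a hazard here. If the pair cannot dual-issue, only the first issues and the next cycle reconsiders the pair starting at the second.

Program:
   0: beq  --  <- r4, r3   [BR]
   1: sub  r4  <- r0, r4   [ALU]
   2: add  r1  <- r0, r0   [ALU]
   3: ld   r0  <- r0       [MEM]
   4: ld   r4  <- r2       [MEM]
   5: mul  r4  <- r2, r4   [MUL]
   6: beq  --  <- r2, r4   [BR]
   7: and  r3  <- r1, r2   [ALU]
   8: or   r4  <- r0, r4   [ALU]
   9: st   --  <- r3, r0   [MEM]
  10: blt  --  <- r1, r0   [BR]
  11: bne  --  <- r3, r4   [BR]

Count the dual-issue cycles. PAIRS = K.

PAIRS = 4

t=0 i0/i1:beq sub ; dual
t=1 i2/i3:add ld ; dual
t=2 i4:ld ; RAW+WAW r4
t=3 i5:mul ; no-port MUL/BR
t=4 i6/i7:beq and ; dual
t=5 i8/i9:or st ; dual
t=6 i10:blt ; no-port BR/BR
t=7 i11:bne ; tail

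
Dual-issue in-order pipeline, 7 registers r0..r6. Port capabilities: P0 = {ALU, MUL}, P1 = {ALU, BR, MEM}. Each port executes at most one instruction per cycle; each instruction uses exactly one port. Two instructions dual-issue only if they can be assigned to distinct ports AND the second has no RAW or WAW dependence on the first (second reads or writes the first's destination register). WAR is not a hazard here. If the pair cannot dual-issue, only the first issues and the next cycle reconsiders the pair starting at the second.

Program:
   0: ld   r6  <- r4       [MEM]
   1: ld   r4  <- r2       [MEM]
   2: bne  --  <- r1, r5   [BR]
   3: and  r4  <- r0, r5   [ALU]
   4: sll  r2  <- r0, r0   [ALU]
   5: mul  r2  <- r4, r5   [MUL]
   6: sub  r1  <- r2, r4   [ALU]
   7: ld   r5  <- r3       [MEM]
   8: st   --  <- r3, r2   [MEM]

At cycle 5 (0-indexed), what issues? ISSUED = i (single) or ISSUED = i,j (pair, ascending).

ISSUED = 6,7

c0: i0 ld  no-port MEM/MEM
c1: i1 ld  no-port MEM/BR
c2: i2/i3 bne/and  pair
c3: i4 sll  WAW r2
c4: i5 mul  RAW r2
c5: i6/i7 sub/ld  pair
c6: i8 st  tail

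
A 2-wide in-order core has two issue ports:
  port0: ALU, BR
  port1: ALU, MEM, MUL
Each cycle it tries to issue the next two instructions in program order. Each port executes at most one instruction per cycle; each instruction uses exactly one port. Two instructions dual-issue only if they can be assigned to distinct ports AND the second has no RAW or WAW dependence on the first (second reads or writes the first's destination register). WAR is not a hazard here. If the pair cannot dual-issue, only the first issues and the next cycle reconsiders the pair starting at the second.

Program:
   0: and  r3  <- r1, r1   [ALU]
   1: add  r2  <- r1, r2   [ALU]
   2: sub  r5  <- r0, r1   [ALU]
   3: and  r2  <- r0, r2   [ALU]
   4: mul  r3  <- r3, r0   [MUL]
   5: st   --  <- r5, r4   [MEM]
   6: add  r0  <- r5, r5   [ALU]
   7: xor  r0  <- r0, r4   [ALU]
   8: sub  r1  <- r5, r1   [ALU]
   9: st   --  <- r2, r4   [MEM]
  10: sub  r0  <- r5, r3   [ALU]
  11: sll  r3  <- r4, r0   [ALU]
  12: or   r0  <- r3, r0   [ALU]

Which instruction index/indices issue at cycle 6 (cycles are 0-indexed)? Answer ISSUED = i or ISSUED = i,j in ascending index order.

t=0 i0+i1:and.ALU add.ALU ; pair
t=1 i2+i3:sub.ALU and.ALU ; pair
t=2 i4:mul.MUL ; no-port MUL/MEM
t=3 i5+i6:st.MEM add.ALU ; pair
t=4 i7+i8:xor.ALU sub.ALU ; pair
t=5 i9+i10:st.MEM sub.ALU ; pair
t=6 i11:sll.ALU ; RAW r3
t=7 i12:or.ALU ; tail

ISSUED = 11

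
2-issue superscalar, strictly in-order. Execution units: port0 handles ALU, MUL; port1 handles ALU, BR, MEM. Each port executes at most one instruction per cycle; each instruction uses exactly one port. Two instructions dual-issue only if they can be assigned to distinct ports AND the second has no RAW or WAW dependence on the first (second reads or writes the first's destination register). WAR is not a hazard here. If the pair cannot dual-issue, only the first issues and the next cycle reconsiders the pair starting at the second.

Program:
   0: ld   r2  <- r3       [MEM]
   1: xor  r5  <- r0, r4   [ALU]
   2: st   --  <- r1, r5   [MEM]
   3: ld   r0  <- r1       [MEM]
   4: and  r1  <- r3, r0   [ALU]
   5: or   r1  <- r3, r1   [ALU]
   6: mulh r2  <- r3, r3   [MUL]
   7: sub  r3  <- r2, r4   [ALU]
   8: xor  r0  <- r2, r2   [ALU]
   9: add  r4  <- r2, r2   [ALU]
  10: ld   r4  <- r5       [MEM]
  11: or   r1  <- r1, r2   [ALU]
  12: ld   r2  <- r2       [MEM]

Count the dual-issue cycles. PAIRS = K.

PAIRS = 4

  cy0 -> i0,i1 (ld.MEM xor.ALU) pair
  cy1 -> i2 (st.MEM) no-port MEM/MEM
  cy2 -> i3 (ld.MEM) RAW r0
  cy3 -> i4 (and.ALU) RAW+WAW r1
  cy4 -> i5,i6 (or.ALU mulh.MUL) pair
  cy5 -> i7,i8 (sub.ALU xor.ALU) pair
  cy6 -> i9 (add.ALU) WAW r4
  cy7 -> i10,i11 (ld.MEM or.ALU) pair
  cy8 -> i12 (ld.MEM) tail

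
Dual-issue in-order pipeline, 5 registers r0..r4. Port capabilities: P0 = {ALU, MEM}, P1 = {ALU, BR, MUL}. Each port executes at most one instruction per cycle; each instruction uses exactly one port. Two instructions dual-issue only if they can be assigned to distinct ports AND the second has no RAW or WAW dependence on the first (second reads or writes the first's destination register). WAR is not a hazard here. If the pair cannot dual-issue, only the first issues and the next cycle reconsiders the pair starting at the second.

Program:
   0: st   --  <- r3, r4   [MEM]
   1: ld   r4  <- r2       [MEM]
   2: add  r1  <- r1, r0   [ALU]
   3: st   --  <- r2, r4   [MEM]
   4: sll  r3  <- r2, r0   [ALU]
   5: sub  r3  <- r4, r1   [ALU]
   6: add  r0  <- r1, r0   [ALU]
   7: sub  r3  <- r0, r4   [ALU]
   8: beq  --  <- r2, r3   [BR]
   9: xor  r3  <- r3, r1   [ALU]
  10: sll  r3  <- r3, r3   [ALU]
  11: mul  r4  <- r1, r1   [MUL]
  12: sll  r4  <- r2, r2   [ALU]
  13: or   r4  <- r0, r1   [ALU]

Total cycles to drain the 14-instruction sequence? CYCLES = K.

CYCLES = 9

t=0 i0:st.MEM ; no-port MEM/MEM
t=1 i1,i2:ld.MEM add.ALU ; pair
t=2 i3,i4:st.MEM sll.ALU ; pair
t=3 i5,i6:sub.ALU add.ALU ; pair
t=4 i7:sub.ALU ; RAW r3
t=5 i8,i9:beq.BR xor.ALU ; pair
t=6 i10,i11:sll.ALU mul.MUL ; pair
t=7 i12:sll.ALU ; WAW r4
t=8 i13:or.ALU ; tail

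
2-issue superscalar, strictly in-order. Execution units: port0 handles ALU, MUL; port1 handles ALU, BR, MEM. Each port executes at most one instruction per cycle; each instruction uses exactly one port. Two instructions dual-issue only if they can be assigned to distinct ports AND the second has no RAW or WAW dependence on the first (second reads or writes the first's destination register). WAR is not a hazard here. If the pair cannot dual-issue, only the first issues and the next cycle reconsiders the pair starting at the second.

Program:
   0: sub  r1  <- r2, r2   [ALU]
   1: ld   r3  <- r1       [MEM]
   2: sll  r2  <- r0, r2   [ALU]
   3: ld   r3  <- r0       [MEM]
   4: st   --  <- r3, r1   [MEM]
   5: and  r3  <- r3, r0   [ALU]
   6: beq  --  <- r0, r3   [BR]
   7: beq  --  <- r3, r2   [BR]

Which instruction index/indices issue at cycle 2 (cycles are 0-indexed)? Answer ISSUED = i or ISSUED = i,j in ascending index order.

ISSUED = 3

0. sub @i0  | RAW r1
1. ld;sll @i1+i2  | pair
2. ld @i3  | no-port MEM/MEM
3. st;and @i4+i5  | pair
4. beq @i6  | no-port BR/BR
5. beq @i7  | tail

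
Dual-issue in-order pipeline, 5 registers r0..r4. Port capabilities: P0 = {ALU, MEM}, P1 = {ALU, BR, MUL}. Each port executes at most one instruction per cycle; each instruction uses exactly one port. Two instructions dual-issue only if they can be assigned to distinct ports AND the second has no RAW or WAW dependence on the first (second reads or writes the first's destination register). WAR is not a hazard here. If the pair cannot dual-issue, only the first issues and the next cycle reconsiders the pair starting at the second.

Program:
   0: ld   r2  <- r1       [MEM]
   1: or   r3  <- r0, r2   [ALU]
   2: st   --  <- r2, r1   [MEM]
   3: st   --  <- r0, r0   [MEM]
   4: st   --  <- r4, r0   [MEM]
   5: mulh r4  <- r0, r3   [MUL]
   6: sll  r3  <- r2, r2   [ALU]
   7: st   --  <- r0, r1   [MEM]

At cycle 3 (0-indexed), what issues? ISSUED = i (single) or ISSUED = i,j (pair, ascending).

t=0 i0:ld.MEM ; RAW r2
t=1 i1/i2:or.ALU;st.MEM ; dual
t=2 i3:st.MEM ; no-port MEM/MEM
t=3 i4/i5:st.MEM;mulh.MUL ; dual
t=4 i6/i7:sll.ALU;st.MEM ; dual

ISSUED = 4,5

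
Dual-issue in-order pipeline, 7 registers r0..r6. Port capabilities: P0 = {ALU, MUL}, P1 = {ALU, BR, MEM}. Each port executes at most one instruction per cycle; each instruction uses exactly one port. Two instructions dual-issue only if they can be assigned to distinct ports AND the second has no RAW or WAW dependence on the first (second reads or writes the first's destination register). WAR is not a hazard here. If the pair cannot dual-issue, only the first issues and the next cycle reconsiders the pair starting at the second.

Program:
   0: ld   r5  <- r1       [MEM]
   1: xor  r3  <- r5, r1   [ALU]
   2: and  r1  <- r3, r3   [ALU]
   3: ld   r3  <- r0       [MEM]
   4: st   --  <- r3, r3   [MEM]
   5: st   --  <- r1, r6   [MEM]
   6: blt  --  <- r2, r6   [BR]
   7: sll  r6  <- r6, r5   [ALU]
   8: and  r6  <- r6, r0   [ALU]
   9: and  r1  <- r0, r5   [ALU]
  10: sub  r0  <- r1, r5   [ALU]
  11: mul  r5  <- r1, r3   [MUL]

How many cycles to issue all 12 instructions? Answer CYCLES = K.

#0 head=0: ld i0 RAW r5
#1 head=1: xor i1 RAW r3
#2 head=2: and+ld i2+i3 pair
#3 head=4: st i4 no-port MEM/MEM
#4 head=5: st i5 no-port MEM/BR
#5 head=6: blt+sll i6+i7 pair
#6 head=8: and+and i8+i9 pair
#7 head=10: sub+mul i10+i11 pair

CYCLES = 8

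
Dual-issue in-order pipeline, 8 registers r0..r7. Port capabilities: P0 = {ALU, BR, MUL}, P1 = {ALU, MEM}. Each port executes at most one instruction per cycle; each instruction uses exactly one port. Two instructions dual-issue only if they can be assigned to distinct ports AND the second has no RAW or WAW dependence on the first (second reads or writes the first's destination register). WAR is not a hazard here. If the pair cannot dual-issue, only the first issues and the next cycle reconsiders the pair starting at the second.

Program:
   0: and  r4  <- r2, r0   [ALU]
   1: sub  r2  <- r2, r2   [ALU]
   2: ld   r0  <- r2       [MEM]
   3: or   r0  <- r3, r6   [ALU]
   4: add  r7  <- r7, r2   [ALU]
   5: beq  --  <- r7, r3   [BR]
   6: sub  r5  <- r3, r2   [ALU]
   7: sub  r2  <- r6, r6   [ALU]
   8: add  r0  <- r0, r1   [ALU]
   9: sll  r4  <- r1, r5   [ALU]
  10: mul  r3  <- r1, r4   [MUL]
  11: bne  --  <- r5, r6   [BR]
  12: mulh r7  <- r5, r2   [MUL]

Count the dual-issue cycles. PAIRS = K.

PAIRS = 4

t=0 i0+i1:and.ALU+sub.ALU ; dual
t=1 i2:ld.MEM ; WAW r0
t=2 i3+i4:or.ALU+add.ALU ; dual
t=3 i5+i6:beq.BR+sub.ALU ; dual
t=4 i7+i8:sub.ALU+add.ALU ; dual
t=5 i9:sll.ALU ; RAW r4
t=6 i10:mul.MUL ; no-port MUL/BR
t=7 i11:bne.BR ; no-port BR/MUL
t=8 i12:mulh.MUL ; tail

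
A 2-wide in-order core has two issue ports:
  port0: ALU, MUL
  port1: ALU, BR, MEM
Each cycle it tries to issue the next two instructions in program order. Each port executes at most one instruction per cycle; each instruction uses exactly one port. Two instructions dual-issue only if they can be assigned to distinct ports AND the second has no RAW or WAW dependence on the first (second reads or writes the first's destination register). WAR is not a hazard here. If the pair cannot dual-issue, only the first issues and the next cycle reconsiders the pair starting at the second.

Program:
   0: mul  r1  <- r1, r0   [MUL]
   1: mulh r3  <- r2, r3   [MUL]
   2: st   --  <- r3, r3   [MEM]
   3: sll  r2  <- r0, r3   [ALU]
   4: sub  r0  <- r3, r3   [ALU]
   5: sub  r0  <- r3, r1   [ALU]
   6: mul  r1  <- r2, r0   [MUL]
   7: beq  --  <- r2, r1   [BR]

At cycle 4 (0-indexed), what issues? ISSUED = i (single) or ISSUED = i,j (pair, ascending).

t=0 i0:mul ; no-port MUL/MUL
t=1 i1:mulh ; RAW r3
t=2 i2&i3:st;sll ; dual
t=3 i4:sub ; WAW r0
t=4 i5:sub ; RAW r0
t=5 i6:mul ; RAW r1
t=6 i7:beq ; tail

ISSUED = 5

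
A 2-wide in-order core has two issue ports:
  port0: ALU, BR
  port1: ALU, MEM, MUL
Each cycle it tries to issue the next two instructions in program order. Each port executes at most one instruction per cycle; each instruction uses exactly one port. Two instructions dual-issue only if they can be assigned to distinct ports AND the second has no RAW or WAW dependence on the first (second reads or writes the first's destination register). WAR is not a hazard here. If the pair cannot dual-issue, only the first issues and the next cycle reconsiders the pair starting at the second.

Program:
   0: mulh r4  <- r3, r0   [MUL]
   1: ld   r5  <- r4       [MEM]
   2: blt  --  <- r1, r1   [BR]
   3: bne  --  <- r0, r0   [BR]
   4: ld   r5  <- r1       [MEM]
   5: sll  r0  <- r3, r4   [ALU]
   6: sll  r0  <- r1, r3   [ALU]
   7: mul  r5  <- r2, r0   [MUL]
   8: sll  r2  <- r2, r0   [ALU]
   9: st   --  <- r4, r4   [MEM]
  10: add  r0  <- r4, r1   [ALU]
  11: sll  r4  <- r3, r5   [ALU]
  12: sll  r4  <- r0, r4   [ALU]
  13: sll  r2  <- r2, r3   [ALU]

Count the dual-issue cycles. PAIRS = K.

PAIRS = 5

c0: i0 mulh  no-port MUL/MEM
c1: i1&i2 ld/blt  2-wide
c2: i3&i4 bne/ld  2-wide
c3: i5 sll  WAW r0
c4: i6 sll  RAW r0
c5: i7&i8 mul/sll  2-wide
c6: i9&i10 st/add  2-wide
c7: i11 sll  RAW+WAW r4
c8: i12&i13 sll/sll  2-wide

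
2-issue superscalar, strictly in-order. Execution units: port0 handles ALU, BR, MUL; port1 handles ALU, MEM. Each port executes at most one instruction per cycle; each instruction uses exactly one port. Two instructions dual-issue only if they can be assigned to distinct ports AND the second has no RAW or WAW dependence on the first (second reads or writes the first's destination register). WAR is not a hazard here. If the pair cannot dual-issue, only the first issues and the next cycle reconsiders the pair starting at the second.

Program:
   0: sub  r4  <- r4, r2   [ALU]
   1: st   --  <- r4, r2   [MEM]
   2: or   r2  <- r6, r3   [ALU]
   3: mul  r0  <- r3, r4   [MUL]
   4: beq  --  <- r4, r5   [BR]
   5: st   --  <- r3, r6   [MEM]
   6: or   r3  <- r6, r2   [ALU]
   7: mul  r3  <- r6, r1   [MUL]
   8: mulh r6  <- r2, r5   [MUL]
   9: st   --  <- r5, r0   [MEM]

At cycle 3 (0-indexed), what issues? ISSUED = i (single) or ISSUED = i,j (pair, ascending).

0. sub @i0  | RAW r4
1. st/or @i1/i2  | pair
2. mul @i3  | no-port MUL/BR
3. beq/st @i4/i5  | pair
4. or @i6  | WAW r3
5. mul @i7  | no-port MUL/MUL
6. mulh/st @i8/i9  | pair

ISSUED = 4,5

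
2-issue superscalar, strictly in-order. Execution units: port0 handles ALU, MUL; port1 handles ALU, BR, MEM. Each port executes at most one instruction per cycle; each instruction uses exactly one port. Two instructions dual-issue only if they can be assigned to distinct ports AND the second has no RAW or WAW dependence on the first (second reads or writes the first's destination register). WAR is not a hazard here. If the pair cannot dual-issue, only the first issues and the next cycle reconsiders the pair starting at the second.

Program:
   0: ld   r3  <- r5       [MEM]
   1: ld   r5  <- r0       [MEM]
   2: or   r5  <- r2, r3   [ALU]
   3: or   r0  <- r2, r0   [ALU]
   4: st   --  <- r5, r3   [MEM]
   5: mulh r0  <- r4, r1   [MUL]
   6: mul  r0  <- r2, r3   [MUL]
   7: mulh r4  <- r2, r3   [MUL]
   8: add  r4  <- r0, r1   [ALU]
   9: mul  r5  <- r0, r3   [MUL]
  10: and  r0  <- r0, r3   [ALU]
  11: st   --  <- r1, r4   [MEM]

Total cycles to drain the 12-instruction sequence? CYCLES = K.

CYCLES = 8

[0] i0  ld  -- no-port MEM/MEM
[1] i1  ld  -- WAW r5
[2] i2,i3  or;or  -- pair
[3] i4,i5  st;mulh  -- pair
[4] i6  mul  -- no-port MUL/MUL
[5] i7  mulh  -- WAW r4
[6] i8,i9  add;mul  -- pair
[7] i10,i11  and;st  -- pair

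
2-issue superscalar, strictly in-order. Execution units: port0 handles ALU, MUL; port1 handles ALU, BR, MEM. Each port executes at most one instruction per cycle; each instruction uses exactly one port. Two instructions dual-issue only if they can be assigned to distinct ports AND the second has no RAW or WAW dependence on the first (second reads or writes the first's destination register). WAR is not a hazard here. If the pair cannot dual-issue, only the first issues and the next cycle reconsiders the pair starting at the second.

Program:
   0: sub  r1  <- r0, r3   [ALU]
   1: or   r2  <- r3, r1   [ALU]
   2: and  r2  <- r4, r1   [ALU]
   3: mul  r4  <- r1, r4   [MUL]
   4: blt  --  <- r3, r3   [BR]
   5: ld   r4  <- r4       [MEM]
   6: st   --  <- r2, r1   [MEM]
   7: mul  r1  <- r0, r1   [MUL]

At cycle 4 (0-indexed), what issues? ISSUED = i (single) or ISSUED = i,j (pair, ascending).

ISSUED = 5

  cy0 -> i0 (sub.ALU) RAW r1
  cy1 -> i1 (or.ALU) WAW r2
  cy2 -> i2&i3 (and.ALU/mul.MUL) dual
  cy3 -> i4 (blt.BR) no-port BR/MEM
  cy4 -> i5 (ld.MEM) no-port MEM/MEM
  cy5 -> i6&i7 (st.MEM/mul.MUL) dual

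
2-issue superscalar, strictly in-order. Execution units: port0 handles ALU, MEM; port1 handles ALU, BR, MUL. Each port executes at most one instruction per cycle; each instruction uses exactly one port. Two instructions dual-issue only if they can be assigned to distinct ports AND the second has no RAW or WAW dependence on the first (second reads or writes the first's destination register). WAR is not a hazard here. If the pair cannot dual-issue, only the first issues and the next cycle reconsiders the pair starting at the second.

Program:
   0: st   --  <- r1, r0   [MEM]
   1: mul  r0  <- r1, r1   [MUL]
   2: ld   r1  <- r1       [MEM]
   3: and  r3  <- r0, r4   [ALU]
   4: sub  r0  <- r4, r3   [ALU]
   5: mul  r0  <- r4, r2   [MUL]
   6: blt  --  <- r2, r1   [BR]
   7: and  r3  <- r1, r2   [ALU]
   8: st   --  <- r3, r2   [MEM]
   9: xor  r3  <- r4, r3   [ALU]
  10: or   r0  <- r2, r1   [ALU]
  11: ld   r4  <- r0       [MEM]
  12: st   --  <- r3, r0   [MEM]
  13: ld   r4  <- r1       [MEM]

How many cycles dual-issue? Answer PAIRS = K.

c0: i0,i1 st.MEM+mul.MUL  dual
c1: i2,i3 ld.MEM+and.ALU  dual
c2: i4 sub.ALU  WAW r0
c3: i5 mul.MUL  no-port MUL/BR
c4: i6,i7 blt.BR+and.ALU  dual
c5: i8,i9 st.MEM+xor.ALU  dual
c6: i10 or.ALU  RAW r0
c7: i11 ld.MEM  no-port MEM/MEM
c8: i12 st.MEM  no-port MEM/MEM
c9: i13 ld.MEM  tail

PAIRS = 4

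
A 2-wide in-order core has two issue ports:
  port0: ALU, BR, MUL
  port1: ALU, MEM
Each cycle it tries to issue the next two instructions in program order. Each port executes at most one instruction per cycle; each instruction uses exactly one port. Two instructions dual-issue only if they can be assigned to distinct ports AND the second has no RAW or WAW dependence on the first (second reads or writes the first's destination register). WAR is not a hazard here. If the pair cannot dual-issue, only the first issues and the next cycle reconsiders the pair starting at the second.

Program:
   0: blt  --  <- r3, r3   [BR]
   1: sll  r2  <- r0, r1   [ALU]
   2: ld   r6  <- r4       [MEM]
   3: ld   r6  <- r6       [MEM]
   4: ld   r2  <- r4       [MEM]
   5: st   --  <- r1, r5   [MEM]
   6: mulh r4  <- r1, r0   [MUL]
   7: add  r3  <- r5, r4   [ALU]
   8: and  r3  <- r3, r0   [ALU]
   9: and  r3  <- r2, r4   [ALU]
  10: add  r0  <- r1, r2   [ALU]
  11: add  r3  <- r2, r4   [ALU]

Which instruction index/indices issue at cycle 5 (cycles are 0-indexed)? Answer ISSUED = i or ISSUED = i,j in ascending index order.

#0 head=0: blt sll i0+i1 dual
#1 head=2: ld i2 no-port MEM/MEM
#2 head=3: ld i3 no-port MEM/MEM
#3 head=4: ld i4 no-port MEM/MEM
#4 head=5: st mulh i5+i6 dual
#5 head=7: add i7 RAW+WAW r3
#6 head=8: and i8 WAW r3
#7 head=9: and add i9+i10 dual
#8 head=11: add i11 tail

ISSUED = 7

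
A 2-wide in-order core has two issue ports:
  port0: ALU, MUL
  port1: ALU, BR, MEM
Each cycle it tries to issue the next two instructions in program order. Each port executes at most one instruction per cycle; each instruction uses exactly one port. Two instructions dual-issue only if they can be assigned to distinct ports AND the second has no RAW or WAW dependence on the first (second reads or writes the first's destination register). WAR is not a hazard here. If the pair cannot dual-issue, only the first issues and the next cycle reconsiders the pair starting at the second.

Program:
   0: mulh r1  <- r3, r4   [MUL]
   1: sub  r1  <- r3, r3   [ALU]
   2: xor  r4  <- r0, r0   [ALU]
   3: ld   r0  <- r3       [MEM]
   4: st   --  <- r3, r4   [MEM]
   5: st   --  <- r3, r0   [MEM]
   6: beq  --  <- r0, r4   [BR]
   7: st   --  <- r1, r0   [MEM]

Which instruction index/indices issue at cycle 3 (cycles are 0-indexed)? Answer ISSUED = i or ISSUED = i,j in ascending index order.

ISSUED = 4

c0: i0 mulh.MUL  WAW r1
c1: i1,i2 sub.ALU xor.ALU  pair
c2: i3 ld.MEM  no-port MEM/MEM
c3: i4 st.MEM  no-port MEM/MEM
c4: i5 st.MEM  no-port MEM/BR
c5: i6 beq.BR  no-port BR/MEM
c6: i7 st.MEM  tail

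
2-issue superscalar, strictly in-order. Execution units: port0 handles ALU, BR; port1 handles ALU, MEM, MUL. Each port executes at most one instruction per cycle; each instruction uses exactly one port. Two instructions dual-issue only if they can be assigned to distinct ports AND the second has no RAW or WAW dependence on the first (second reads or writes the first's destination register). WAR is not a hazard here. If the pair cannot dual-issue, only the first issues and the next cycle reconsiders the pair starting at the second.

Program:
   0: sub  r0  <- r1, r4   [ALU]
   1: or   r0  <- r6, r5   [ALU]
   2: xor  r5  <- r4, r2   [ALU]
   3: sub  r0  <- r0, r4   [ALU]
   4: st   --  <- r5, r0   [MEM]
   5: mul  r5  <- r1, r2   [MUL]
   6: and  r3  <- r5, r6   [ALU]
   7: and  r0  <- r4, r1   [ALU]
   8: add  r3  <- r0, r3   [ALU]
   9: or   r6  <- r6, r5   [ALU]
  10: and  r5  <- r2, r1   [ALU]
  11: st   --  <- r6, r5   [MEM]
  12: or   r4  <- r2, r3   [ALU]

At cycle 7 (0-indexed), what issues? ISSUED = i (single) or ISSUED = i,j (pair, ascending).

c0: i0 sub  WAW r0
c1: i1+i2 or;xor  dual
c2: i3 sub  RAW r0
c3: i4 st  no-port MEM/MUL
c4: i5 mul  RAW r5
c5: i6+i7 and;and  dual
c6: i8+i9 add;or  dual
c7: i10 and  RAW r5
c8: i11+i12 st;or  dual

ISSUED = 10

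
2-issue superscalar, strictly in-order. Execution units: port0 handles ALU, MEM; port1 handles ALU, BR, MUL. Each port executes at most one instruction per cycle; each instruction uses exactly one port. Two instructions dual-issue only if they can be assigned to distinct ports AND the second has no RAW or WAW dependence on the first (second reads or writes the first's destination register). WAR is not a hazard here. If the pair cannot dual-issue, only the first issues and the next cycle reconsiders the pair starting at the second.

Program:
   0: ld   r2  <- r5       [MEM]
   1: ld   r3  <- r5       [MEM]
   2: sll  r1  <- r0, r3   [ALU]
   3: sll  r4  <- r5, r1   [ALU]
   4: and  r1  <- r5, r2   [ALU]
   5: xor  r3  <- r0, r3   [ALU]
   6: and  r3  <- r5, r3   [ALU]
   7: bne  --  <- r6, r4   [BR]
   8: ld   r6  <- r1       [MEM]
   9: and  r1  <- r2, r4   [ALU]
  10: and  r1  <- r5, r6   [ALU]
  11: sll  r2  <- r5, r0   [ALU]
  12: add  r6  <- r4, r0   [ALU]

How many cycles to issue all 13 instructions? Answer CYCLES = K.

CYCLES = 9

t=0 i0:ld.MEM ; no-port MEM/MEM
t=1 i1:ld.MEM ; RAW r3
t=2 i2:sll.ALU ; RAW r1
t=3 i3,i4:sll.ALU and.ALU ; dual
t=4 i5:xor.ALU ; RAW+WAW r3
t=5 i6,i7:and.ALU bne.BR ; dual
t=6 i8,i9:ld.MEM and.ALU ; dual
t=7 i10,i11:and.ALU sll.ALU ; dual
t=8 i12:add.ALU ; tail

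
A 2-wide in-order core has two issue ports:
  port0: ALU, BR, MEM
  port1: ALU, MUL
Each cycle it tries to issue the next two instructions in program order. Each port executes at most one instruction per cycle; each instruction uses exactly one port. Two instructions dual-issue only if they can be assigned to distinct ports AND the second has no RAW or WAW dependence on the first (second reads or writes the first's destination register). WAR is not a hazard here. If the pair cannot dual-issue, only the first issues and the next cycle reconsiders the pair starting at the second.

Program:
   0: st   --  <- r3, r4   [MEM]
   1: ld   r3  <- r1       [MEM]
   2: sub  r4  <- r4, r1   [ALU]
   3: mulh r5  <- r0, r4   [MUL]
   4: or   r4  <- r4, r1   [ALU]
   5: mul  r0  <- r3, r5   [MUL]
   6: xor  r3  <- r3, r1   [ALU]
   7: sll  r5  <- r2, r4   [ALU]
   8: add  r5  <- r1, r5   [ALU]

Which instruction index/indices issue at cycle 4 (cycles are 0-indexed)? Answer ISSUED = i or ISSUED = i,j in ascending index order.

#0 head=0: st i0 no-port MEM/MEM
#1 head=1: ld sub i1&i2 dual
#2 head=3: mulh or i3&i4 dual
#3 head=5: mul xor i5&i6 dual
#4 head=7: sll i7 RAW+WAW r5
#5 head=8: add i8 tail

ISSUED = 7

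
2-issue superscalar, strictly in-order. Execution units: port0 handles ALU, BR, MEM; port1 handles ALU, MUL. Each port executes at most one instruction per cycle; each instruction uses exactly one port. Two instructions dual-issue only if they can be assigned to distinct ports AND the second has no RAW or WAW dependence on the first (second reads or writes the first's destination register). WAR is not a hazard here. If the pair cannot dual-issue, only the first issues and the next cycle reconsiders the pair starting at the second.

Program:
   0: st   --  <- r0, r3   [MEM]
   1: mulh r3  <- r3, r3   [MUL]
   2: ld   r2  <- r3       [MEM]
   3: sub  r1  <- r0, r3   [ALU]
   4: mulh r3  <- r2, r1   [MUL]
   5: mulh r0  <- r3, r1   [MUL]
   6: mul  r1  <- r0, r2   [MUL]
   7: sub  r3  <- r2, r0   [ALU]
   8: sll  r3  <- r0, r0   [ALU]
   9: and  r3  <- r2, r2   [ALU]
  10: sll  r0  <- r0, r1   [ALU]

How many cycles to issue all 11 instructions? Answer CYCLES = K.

  cy0 -> i0+i1 (st.MEM mulh.MUL) pair
  cy1 -> i2+i3 (ld.MEM sub.ALU) pair
  cy2 -> i4 (mulh.MUL) no-port MUL/MUL
  cy3 -> i5 (mulh.MUL) no-port MUL/MUL
  cy4 -> i6+i7 (mul.MUL sub.ALU) pair
  cy5 -> i8 (sll.ALU) WAW r3
  cy6 -> i9+i10 (and.ALU sll.ALU) pair

CYCLES = 7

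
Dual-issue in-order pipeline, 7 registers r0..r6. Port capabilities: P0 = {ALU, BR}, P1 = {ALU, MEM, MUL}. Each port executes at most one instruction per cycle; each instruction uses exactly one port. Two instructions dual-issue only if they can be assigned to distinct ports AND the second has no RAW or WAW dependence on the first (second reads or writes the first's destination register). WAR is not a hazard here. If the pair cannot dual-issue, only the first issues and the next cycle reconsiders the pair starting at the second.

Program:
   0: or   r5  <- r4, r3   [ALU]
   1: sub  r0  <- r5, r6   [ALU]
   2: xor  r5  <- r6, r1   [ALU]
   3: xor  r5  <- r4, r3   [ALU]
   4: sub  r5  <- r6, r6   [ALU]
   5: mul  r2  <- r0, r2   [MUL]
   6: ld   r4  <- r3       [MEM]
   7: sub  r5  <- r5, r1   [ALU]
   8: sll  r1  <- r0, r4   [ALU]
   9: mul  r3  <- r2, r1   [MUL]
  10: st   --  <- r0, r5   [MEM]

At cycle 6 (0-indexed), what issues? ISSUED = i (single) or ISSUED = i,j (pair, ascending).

0. or @i0  | RAW r5
1. sub/xor @i1/i2  | 2-wide
2. xor @i3  | WAW r5
3. sub/mul @i4/i5  | 2-wide
4. ld/sub @i6/i7  | 2-wide
5. sll @i8  | RAW r1
6. mul @i9  | no-port MUL/MEM
7. st @i10  | tail

ISSUED = 9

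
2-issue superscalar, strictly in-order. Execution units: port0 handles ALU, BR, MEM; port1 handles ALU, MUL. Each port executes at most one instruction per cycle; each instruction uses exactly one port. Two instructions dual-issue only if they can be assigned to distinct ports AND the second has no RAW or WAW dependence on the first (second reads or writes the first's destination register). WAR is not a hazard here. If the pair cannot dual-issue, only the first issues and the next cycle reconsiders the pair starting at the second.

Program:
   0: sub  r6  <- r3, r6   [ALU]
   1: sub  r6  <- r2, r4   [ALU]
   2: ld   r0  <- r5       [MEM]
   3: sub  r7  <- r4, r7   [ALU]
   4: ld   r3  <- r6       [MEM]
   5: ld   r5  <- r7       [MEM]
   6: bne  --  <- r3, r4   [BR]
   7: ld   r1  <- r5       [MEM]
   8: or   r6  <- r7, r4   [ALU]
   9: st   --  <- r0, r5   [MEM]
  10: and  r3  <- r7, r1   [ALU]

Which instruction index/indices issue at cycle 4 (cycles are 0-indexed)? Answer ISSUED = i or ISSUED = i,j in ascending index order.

[0] i0  sub.ALU  -- WAW r6
[1] i1/i2  sub.ALU ld.MEM  -- pair
[2] i3/i4  sub.ALU ld.MEM  -- pair
[3] i5  ld.MEM  -- no-port MEM/BR
[4] i6  bne.BR  -- no-port BR/MEM
[5] i7/i8  ld.MEM or.ALU  -- pair
[6] i9/i10  st.MEM and.ALU  -- pair

ISSUED = 6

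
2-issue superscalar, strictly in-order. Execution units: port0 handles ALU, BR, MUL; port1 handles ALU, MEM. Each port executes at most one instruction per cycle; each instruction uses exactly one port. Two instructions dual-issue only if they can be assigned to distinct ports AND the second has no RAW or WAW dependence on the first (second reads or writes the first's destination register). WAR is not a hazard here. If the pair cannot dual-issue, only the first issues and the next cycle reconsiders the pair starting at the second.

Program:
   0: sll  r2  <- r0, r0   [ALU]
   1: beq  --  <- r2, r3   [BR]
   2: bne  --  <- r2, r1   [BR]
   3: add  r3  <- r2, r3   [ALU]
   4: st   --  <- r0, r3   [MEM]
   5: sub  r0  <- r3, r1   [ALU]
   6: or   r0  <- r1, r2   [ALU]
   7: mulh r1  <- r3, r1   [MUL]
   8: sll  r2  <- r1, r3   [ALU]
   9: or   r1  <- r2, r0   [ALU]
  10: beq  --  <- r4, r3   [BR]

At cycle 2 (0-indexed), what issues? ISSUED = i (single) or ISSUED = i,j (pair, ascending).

c0: i0 sll.ALU  RAW r2
c1: i1 beq.BR  no-port BR/BR
c2: i2,i3 bne.BR add.ALU  dual
c3: i4,i5 st.MEM sub.ALU  dual
c4: i6,i7 or.ALU mulh.MUL  dual
c5: i8 sll.ALU  RAW r2
c6: i9,i10 or.ALU beq.BR  dual

ISSUED = 2,3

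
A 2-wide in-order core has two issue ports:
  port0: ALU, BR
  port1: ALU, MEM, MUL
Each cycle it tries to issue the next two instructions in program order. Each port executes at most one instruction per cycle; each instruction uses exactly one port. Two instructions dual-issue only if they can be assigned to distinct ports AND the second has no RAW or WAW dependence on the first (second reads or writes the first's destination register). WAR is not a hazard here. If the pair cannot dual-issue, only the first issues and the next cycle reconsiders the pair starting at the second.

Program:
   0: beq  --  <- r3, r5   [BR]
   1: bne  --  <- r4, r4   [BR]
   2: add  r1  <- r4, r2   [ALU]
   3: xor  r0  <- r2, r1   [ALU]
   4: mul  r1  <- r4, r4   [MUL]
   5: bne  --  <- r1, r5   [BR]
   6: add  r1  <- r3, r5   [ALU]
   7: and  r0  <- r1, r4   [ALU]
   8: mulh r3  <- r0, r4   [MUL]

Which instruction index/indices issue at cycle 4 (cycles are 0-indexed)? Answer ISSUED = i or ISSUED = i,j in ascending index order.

ISSUED = 7

c0: i0 beq.BR  no-port BR/BR
c1: i1/i2 bne.BR;add.ALU  2-wide
c2: i3/i4 xor.ALU;mul.MUL  2-wide
c3: i5/i6 bne.BR;add.ALU  2-wide
c4: i7 and.ALU  RAW r0
c5: i8 mulh.MUL  tail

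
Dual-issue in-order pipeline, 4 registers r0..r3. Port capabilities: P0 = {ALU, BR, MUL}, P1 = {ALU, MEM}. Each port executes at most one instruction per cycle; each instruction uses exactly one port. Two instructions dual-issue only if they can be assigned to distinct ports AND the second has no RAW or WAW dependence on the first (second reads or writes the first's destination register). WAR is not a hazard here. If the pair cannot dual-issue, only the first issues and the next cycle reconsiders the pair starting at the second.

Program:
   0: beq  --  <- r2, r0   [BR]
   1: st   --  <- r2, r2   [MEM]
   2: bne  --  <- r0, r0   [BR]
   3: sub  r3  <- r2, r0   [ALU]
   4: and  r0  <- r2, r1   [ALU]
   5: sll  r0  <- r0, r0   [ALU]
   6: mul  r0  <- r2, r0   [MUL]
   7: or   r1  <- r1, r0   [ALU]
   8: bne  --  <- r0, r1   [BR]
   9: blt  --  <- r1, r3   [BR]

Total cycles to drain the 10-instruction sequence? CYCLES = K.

CYCLES = 8

[0] i0+i1  beq/st  -- 2-wide
[1] i2+i3  bne/sub  -- 2-wide
[2] i4  and  -- RAW+WAW r0
[3] i5  sll  -- RAW+WAW r0
[4] i6  mul  -- RAW r0
[5] i7  or  -- RAW r1
[6] i8  bne  -- no-port BR/BR
[7] i9  blt  -- tail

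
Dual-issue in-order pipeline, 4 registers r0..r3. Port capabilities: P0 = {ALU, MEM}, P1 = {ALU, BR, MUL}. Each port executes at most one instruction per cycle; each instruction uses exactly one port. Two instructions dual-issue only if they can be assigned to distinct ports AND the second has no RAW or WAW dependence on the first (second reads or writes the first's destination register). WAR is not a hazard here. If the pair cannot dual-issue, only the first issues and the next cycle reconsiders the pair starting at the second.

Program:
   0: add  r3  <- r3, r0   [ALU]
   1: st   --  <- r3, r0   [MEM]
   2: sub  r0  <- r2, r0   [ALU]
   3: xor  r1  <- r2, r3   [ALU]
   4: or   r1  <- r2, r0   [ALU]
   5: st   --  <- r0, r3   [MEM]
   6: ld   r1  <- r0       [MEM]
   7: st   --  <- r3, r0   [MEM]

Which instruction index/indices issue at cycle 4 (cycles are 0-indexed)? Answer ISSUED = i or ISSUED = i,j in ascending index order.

#0 head=0: add.ALU i0 RAW r3
#1 head=1: st.MEM;sub.ALU i1/i2 pair
#2 head=3: xor.ALU i3 WAW r1
#3 head=4: or.ALU;st.MEM i4/i5 pair
#4 head=6: ld.MEM i6 no-port MEM/MEM
#5 head=7: st.MEM i7 tail

ISSUED = 6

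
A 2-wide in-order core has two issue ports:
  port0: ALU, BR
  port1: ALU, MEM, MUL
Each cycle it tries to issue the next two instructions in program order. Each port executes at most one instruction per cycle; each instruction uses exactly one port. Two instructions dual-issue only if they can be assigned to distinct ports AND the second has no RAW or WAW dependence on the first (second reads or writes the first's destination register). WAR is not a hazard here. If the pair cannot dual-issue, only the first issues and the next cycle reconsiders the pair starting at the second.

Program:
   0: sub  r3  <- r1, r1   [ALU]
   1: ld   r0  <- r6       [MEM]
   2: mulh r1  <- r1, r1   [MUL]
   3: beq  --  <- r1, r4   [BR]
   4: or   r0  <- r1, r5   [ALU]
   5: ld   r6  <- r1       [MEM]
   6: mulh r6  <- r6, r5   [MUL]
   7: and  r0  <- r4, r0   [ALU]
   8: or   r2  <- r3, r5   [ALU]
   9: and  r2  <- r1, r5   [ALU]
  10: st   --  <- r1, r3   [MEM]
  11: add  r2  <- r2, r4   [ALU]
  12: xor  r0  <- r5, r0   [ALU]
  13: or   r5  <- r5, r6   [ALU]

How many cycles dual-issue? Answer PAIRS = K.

t=0 i0/i1:sub.ALU;ld.MEM ; dual
t=1 i2:mulh.MUL ; RAW r1
t=2 i3/i4:beq.BR;or.ALU ; dual
t=3 i5:ld.MEM ; no-port MEM/MUL
t=4 i6/i7:mulh.MUL;and.ALU ; dual
t=5 i8:or.ALU ; WAW r2
t=6 i9/i10:and.ALU;st.MEM ; dual
t=7 i11/i12:add.ALU;xor.ALU ; dual
t=8 i13:or.ALU ; tail

PAIRS = 5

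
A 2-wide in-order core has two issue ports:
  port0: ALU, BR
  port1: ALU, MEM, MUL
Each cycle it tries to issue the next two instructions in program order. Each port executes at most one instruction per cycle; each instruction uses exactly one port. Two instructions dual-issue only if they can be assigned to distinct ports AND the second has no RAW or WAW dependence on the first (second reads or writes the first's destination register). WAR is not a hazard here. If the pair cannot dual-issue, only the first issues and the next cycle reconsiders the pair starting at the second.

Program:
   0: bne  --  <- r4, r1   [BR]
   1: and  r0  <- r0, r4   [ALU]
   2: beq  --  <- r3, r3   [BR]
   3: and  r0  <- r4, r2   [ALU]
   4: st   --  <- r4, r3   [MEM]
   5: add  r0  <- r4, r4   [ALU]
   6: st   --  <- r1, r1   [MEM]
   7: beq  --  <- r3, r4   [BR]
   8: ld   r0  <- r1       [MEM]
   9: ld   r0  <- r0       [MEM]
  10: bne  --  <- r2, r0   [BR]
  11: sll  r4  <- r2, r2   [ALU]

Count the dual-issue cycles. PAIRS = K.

  cy0 -> i0&i1 (bne;and) dual
  cy1 -> i2&i3 (beq;and) dual
  cy2 -> i4&i5 (st;add) dual
  cy3 -> i6&i7 (st;beq) dual
  cy4 -> i8 (ld) no-port MEM/MEM
  cy5 -> i9 (ld) RAW r0
  cy6 -> i10&i11 (bne;sll) dual

PAIRS = 5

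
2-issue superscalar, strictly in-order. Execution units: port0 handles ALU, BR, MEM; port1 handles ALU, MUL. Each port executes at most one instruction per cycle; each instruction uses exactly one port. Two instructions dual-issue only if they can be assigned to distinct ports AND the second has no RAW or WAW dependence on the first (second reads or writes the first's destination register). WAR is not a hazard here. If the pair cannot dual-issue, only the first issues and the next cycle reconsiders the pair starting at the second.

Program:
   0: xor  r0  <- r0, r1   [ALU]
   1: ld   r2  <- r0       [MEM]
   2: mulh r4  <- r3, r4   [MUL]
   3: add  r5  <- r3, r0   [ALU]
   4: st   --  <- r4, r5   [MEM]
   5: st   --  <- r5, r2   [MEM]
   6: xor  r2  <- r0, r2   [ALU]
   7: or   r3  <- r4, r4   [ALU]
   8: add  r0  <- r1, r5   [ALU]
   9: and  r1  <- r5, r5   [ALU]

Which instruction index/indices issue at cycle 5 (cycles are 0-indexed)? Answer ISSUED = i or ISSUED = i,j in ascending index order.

c0: i0 xor  RAW r0
c1: i1&i2 ld/mulh  2-wide
c2: i3 add  RAW r5
c3: i4 st  no-port MEM/MEM
c4: i5&i6 st/xor  2-wide
c5: i7&i8 or/add  2-wide
c6: i9 and  tail

ISSUED = 7,8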